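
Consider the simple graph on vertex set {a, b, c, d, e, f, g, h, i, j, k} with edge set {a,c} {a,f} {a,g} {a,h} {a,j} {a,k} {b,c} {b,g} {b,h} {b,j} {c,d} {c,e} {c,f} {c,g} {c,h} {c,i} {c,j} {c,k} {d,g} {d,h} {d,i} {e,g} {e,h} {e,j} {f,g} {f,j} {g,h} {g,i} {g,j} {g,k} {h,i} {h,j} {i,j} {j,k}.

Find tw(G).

4

A width-4 tree decomposition is:
Bags: B1 = {c, e, g, h, j}  B2 = {c, g, h, i, j}  B3 = {a, c, g, h, j}  B4 = {b, c, g, h, j}  B5 = {a, c, f, g, j}  B6 = {c, d, g, h, i}  B7 = {a, c, g, j, k}
Tree: B1–B2, B1–B3, B3–B4, B3–B5, B2–B6, B3–B7
Each bag holds 5 vertices, so the decomposition has width 4, which upper-bounds the treewidth. Conversely, {c, d, g, h, i} is a clique of size 5, and the vertices of any clique must share a bag in every tree decomposition; so some bag has ≥ 5 vertices and tw(G) ≥ 4. Combining the bounds, tw(G) = 4.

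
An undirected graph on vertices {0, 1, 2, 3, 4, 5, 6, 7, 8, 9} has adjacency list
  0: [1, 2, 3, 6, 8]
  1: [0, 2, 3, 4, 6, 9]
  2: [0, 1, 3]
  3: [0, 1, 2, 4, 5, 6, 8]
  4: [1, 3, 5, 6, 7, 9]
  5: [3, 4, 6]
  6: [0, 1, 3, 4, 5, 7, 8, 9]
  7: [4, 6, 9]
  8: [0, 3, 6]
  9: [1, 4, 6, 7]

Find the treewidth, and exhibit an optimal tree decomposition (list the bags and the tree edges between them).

Treewidth 3.
Bags: B1 = {3, 4, 5, 6}  B2 = {1, 3, 4, 6}  B3 = {1, 4, 6, 9}  B4 = {4, 6, 7, 9}  B5 = {0, 1, 3, 6}  B6 = {0, 1, 2, 3}  B7 = {0, 3, 6, 8}
Tree: B1–B2, B2–B3, B3–B4, B2–B5, B5–B6, B5–B7

Every bag has size at most 4, so the width is 4 − 1 = 3 and tw(G) ≤ 3. For the lower bound, the 4 vertices {0, 1, 2, 3} are pairwise adjacent, and any tree decomposition puts a clique entirely inside one bag — forcing width ≥ 3. The upper and lower bounds meet at 3, so that is the treewidth.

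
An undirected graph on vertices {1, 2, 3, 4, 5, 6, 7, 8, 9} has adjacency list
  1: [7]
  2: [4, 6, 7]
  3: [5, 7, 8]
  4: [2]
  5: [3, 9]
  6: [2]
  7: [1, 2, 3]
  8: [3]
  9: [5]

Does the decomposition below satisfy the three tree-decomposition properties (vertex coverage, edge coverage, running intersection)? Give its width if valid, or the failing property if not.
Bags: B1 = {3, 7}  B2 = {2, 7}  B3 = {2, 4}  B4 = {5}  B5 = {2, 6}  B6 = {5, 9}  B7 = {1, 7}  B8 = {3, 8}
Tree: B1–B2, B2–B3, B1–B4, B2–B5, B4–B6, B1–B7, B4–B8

A tree decomposition must satisfy three properties: every vertex lies in some bag; for every edge, both endpoints lie together in some bag; and for every vertex, the bags containing it form a connected subtree. Here edge (3,5) lies in no bag, so the decomposition is invalid.

No — edge (3,5) lies in no bag.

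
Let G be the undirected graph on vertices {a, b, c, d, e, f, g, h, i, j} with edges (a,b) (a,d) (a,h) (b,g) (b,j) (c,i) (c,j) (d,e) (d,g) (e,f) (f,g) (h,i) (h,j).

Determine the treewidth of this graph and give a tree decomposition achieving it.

The largest bag has 3 vertices, giving width 2; this decomposition certifies tw(G) ≤ 2. The edges e–f–g–d–e form a cycle, so G is not a tree and its treewidth is at least 2. Therefore the treewidth is 2.

Treewidth 2.
One such decomposition:
Bags: B1 = {d, e, f}  B2 = {d, f, g}  B3 = {a, d, g}  B4 = {a, b, g}  B5 = {a, b, h}  B6 = {b, h, j}  B7 = {h, i, j}  B8 = {c, i, j}
Tree: B1–B2, B2–B3, B3–B4, B4–B5, B5–B6, B6–B7, B7–B8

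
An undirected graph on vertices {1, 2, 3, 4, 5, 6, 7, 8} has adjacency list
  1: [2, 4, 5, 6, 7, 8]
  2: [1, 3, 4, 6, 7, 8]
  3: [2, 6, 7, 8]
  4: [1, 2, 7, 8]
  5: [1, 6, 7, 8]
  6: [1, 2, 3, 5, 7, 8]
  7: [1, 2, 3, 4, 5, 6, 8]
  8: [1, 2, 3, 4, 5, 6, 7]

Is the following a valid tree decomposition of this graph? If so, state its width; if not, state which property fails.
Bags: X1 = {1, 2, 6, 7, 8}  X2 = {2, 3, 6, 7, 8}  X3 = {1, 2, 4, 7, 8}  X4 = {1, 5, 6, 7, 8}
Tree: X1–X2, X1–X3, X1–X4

Yes; width 4.

Checking the three conditions: (i) the bags cover all of {1, 2, 3, 4, 5, 6, 7, 8}; (ii) for each edge, some bag contains both endpoints; (iii) the bags containing any fixed vertex form a subtree. All hold, so the decomposition is valid with width 5 − 1 = 4.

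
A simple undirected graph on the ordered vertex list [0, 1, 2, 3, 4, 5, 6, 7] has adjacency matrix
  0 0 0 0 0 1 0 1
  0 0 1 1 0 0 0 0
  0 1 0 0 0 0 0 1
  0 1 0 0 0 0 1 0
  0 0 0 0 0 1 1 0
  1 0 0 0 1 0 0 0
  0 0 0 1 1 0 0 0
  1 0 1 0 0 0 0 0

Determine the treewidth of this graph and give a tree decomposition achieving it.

Treewidth 2.
One optimal decomposition is:
Bags: B1 = {4, 5, 6}  B2 = {3, 5, 6}  B3 = {1, 3, 5}  B4 = {1, 2, 5}  B5 = {2, 5, 7}  B6 = {0, 5, 7}
Tree: B1–B2, B2–B3, B3–B4, B4–B5, B5–B6

The largest bag has 3 vertices, giving width 2; this decomposition certifies tw(G) ≤ 2. The edges 5–4–6–3–1–2–7–0–5 form a cycle, so G is not a tree and its treewidth is at least 2. Hence tw(G) = 2 exactly.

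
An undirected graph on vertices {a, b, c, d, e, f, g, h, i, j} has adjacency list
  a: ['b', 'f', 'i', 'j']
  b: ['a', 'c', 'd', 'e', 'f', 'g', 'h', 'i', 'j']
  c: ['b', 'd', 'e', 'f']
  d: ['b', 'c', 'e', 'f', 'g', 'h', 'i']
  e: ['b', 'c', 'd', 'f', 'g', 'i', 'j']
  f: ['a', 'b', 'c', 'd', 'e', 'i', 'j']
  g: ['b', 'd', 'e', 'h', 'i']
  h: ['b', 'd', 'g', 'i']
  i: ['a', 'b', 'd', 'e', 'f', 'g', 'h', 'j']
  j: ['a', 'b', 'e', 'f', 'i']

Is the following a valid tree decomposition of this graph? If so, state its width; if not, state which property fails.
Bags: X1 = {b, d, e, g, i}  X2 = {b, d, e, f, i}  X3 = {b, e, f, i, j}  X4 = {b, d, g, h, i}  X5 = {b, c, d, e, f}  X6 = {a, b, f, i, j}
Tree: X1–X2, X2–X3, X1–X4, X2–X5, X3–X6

Checking the three conditions: (i) the bags cover all of {a, b, c, d, e, f, g, h, i, j}; (ii) for each edge, some bag contains both endpoints; (iii) the bags containing any fixed vertex form a subtree. All hold, so the decomposition is valid with width 5 − 1 = 4.

Yes; width 4.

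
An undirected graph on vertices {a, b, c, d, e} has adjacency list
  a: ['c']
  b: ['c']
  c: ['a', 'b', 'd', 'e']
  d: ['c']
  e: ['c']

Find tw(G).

A width-1 tree decomposition is:
Bags: B1 = {c, e}  B2 = {b, c}  B3 = {a, c}  B4 = {c, d}
Tree: B1–B2, B1–B3, B1–B4
The largest bag has 2 vertices, giving width 1; this decomposition certifies tw(G) ≤ 1. G has an edge, so its treewidth is at least 1. The upper and lower bounds meet at 1, so that is the treewidth.

1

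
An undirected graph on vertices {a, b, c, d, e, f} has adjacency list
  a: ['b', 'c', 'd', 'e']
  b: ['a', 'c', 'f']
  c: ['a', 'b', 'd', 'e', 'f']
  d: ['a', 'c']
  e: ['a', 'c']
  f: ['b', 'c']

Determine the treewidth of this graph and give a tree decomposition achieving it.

Treewidth 2.
One such decomposition:
Bags: B1 = {a, c, e}  B2 = {a, c, d}  B3 = {a, b, c}  B4 = {b, c, f}
Tree: B1–B2, B1–B3, B3–B4

The largest bag has 3 vertices, giving width 2; this decomposition certifies tw(G) ≤ 2. Conversely, {a, c, d} is a clique of size 3, and the vertices of any clique must share a bag in every tree decomposition; so some bag has ≥ 3 vertices and tw(G) ≥ 2. The upper and lower bounds meet at 2, so that is the treewidth.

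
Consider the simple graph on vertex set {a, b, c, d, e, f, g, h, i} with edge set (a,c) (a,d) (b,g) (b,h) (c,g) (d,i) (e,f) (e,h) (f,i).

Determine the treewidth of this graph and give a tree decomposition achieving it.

The largest bag has 3 vertices, giving width 2; this decomposition certifies tw(G) ≤ 2. The edges h–e–f–i–d–a–c–g–b–h form a cycle, so G is not a tree and its treewidth is at least 2. Hence tw(G) = 2 exactly.

Treewidth 2.
One optimal decomposition is:
Bags: B1 = {e, f, h}  B2 = {f, h, i}  B3 = {d, h, i}  B4 = {a, d, h}  B5 = {a, c, h}  B6 = {c, g, h}  B7 = {b, g, h}
Tree: B1–B2, B2–B3, B3–B4, B4–B5, B5–B6, B6–B7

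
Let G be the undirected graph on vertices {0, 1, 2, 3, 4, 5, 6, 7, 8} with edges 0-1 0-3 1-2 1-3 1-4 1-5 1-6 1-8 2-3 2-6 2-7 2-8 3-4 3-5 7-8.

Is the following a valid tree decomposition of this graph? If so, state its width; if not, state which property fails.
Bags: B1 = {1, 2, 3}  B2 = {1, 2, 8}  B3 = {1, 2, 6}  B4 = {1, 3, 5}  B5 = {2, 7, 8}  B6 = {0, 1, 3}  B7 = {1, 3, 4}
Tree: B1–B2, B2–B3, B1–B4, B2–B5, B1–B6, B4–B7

Every vertex of G appears in some bag (union = {0, 1, 2, 3, 4, 5, 6, 7, 8}); every edge is covered by a bag; and for each vertex v the set of bags containing v is connected in the bag tree. The decomposition is therefore valid. The largest bag has 3 vertices, so the width is 2.

Yes; width 2.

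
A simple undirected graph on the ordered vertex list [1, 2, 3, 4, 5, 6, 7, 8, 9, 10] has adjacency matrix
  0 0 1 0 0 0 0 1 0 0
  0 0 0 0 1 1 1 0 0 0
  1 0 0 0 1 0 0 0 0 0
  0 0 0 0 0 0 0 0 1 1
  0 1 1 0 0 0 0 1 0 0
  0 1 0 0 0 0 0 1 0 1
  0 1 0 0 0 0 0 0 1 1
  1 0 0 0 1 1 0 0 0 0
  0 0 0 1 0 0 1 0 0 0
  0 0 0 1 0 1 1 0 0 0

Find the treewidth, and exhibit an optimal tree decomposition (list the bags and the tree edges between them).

Treewidth 2.
One optimal decomposition is:
Bags: B1 = {1, 3, 5}  B2 = {1, 5, 8}  B3 = {2, 5, 8}  B4 = {2, 6, 8}  B5 = {2, 6, 7}  B6 = {6, 7, 10}  B7 = {7, 9, 10}  B8 = {4, 9, 10}
Tree: B1–B2, B2–B3, B3–B4, B4–B5, B5–B6, B6–B7, B7–B8

Every bag has size at most 3, so the width is 3 − 1 = 2 and tw(G) ≤ 2. Since 3–1–8–5–3 is a cycle in G, G is not acyclic. Forests are exactly the graphs of treewidth ≤ 1, so tw(G) ≥ 2. Therefore the treewidth is 2.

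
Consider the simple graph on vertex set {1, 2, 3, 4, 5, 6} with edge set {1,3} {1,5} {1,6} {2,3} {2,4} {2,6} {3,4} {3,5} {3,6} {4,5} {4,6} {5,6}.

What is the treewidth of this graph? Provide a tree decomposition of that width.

Treewidth 3.
Bags: B1 = {3, 4, 5, 6}  B2 = {2, 3, 4, 6}  B3 = {1, 3, 5, 6}
Tree: B1–B2, B1–B3

Every bag has size at most 4, so the width is 4 − 1 = 3 and tw(G) ≤ 3. For the lower bound, the 4 vertices {1, 3, 5, 6} are pairwise adjacent, and any tree decomposition puts a clique entirely inside one bag — forcing width ≥ 3. The upper and lower bounds meet at 3, so that is the treewidth.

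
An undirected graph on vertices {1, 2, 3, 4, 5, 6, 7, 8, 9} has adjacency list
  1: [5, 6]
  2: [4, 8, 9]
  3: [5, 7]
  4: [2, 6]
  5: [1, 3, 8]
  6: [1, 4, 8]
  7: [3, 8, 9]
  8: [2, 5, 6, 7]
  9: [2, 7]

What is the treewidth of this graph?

3

A width-3 tree decomposition is:
Bags: B1 = {1, 2, 4, 6}  B2 = {1, 2, 6, 8}  B3 = {1, 2, 5, 8}  B4 = {2, 5, 8, 9}  B5 = {5, 7, 8, 9}  B6 = {3, 5, 7, 9}
Tree: B1–B2, B2–B3, B3–B4, B4–B5, B5–B6
Every bag has size at most 4, so the width is 4 − 1 = 3 and tw(G) ≤ 3. For the lower bound: the 4 vertex sets {1,4,6}, {2}, {8}, {3,5,7,9} are disjoint, each induces a connected subgraph, and every pair is joined by at least one edge of G. Contracting each set to a single vertex therefore yields K_{4} as a minor, and since treewidth is minor-monotone, tw(G) ≥ tw(K_{4}) = 3. Combining the bounds, tw(G) = 3.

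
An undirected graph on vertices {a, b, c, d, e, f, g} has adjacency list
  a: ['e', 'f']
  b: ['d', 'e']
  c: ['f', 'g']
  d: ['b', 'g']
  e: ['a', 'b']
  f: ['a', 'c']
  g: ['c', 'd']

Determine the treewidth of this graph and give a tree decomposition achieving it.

The largest bag has 3 vertices, giving width 2; this decomposition certifies tw(G) ≤ 2. Since d–b–e–a–f–c–g–d is a cycle in G, G is not acyclic. Forests are exactly the graphs of treewidth ≤ 1, so tw(G) ≥ 2. Hence tw(G) = 2 exactly.

Treewidth 2.
One optimal decomposition is:
Bags: B1 = {b, d, e}  B2 = {a, d, e}  B3 = {a, d, f}  B4 = {c, d, f}  B5 = {c, d, g}
Tree: B1–B2, B2–B3, B3–B4, B4–B5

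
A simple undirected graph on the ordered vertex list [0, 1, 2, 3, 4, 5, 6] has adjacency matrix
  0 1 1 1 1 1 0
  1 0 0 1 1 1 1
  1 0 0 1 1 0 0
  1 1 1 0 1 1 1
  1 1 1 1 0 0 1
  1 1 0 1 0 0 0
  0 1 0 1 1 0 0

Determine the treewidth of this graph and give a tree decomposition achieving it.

Each bag holds 4 vertices, so the decomposition has width 3, which upper-bounds the treewidth. Conversely, {0, 1, 3, 4} is a clique of size 4, and the vertices of any clique must share a bag in every tree decomposition; so some bag has ≥ 4 vertices and tw(G) ≥ 3. Combining the bounds, tw(G) = 3.

Treewidth 3.
One such decomposition:
Bags: B1 = {0, 2, 3, 4}  B2 = {0, 1, 3, 4}  B3 = {0, 1, 3, 5}  B4 = {1, 3, 4, 6}
Tree: B1–B2, B2–B3, B2–B4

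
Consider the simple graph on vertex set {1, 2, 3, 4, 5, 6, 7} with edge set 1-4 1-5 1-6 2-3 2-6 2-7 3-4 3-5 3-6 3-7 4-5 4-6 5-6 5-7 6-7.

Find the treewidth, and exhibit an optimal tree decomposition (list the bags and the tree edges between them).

Treewidth 3.
One such decomposition:
Bags: B1 = {3, 5, 6, 7}  B2 = {3, 4, 5, 6}  B3 = {2, 3, 6, 7}  B4 = {1, 4, 5, 6}
Tree: B1–B2, B1–B3, B2–B4

The largest bag has 4 vertices, giving width 3; this decomposition certifies tw(G) ≤ 3. On the other hand G contains the 4-clique {1, 4, 5, 6}. A clique must lie in a single bag of any decomposition, so no decomposition can have width below 3. Therefore the treewidth is 3.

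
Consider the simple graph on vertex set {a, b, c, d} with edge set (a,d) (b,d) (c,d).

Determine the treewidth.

A width-1 tree decomposition is:
Bags: B1 = {b, d}  B2 = {c, d}  B3 = {a, d}
Tree: B1–B2, B2–B3
Each bag holds 2 vertices, so the decomposition has width 1, which upper-bounds the treewidth. G has an edge, so its treewidth is at least 1. Hence tw(G) = 1 exactly.

1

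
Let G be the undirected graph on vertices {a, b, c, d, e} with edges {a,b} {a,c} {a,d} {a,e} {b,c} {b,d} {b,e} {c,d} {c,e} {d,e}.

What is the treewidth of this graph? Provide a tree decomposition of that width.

A single bag containing all 5 vertices is trivially a valid decomposition of width 4. For the lower bound, the 5 vertices {a, b, c, d, e} are pairwise adjacent, and any tree decomposition puts a clique entirely inside one bag — forcing width ≥ 4. Hence tw(G) = 4 exactly.

Treewidth 4.
One optimal decomposition is:
Bags: B1 = {a, b, c, d, e}
Tree: (single bag)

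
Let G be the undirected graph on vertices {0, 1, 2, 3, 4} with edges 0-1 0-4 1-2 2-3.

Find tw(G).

A width-1 tree decomposition is:
Bags: B1 = {2, 3}  B2 = {1, 2}  B3 = {0, 1}  B4 = {0, 4}
Tree: B1–B2, B2–B3, B3–B4
Every bag has size at most 2, so the width is 2 − 1 = 1 and tw(G) ≤ 1. Any graph with an edge has treewidth ≥ 1, and G has the edge 3–2. The upper and lower bounds meet at 1, so that is the treewidth.

1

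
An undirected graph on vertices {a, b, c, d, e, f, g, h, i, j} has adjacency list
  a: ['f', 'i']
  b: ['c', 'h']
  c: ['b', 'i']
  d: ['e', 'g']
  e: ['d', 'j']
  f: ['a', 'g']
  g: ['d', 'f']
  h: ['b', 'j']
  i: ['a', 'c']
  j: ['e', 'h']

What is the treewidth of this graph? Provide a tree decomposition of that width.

Every bag has size at most 3, so the width is 3 − 1 = 2 and tw(G) ≤ 2. Since b–c–i–a–f–g–d–e–j–h–b is a cycle in G, G is not acyclic. Forests are exactly the graphs of treewidth ≤ 1, so tw(G) ≥ 2. The upper and lower bounds meet at 2, so that is the treewidth.

Treewidth 2.
One such decomposition:
Bags: B1 = {b, c, i}  B2 = {a, b, i}  B3 = {a, b, f}  B4 = {b, f, g}  B5 = {b, d, g}  B6 = {b, d, e}  B7 = {b, e, j}  B8 = {b, h, j}
Tree: B1–B2, B2–B3, B3–B4, B4–B5, B5–B6, B6–B7, B7–B8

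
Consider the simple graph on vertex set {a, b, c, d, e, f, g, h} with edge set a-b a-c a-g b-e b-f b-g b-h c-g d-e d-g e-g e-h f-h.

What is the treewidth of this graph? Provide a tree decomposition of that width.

Treewidth 2.
Bags: B1 = {b, e, g}  B2 = {a, b, g}  B3 = {b, e, h}  B4 = {a, c, g}  B5 = {b, f, h}  B6 = {d, e, g}
Tree: B1–B2, B1–B3, B2–B4, B3–B5, B1–B6

The largest bag has 3 vertices, giving width 2; this decomposition certifies tw(G) ≤ 2. On the other hand G contains the 3-clique {d, e, g}. A clique must lie in a single bag of any decomposition, so no decomposition can have width below 2. Hence tw(G) = 2 exactly.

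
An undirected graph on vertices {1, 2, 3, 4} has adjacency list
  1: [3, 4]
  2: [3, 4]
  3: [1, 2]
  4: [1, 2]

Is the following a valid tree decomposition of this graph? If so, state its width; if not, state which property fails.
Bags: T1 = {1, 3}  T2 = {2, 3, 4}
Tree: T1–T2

No — edge (4,1) lies in no bag.

A tree decomposition must satisfy three properties: every vertex lies in some bag; for every edge, both endpoints lie together in some bag; and for every vertex, the bags containing it form a connected subtree. Here edge (4,1) lies in no bag, so the decomposition is invalid.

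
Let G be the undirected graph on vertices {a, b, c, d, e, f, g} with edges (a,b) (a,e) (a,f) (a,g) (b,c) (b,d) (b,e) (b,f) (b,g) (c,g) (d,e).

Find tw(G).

2

A width-2 tree decomposition is:
Bags: B1 = {a, b, g}  B2 = {a, b, e}  B3 = {a, b, f}  B4 = {b, d, e}  B5 = {b, c, g}
Tree: B1–B2, B1–B3, B2–B4, B1–B5
Each bag holds 3 vertices, so the decomposition has width 2, which upper-bounds the treewidth. On the other hand G contains the 3-clique {b, d, e}. A clique must lie in a single bag of any decomposition, so no decomposition can have width below 2. Hence tw(G) = 2 exactly.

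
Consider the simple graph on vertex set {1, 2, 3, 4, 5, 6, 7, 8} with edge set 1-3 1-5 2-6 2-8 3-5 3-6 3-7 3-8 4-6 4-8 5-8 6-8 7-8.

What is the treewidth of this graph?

A width-2 tree decomposition is:
Bags: B1 = {3, 5, 8}  B2 = {3, 6, 8}  B3 = {1, 3, 5}  B4 = {4, 6, 8}  B5 = {2, 6, 8}  B6 = {3, 7, 8}
Tree: B1–B2, B1–B3, B2–B4, B4–B5, B2–B6
The largest bag has 3 vertices, giving width 2; this decomposition certifies tw(G) ≤ 2. Conversely, {2, 6, 8} is a clique of size 3, and the vertices of any clique must share a bag in every tree decomposition; so some bag has ≥ 3 vertices and tw(G) ≥ 2. Therefore the treewidth is 2.

2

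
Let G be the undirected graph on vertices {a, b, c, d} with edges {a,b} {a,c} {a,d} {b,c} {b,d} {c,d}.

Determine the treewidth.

3

A width-3 tree decomposition is:
Bags: B1 = {a, b, c, d}
Tree: (single bag)
A single bag containing all 4 vertices is trivially a valid decomposition of width 3. Conversely, {a, b, c, d} is a clique of size 4, and the vertices of any clique must share a bag in every tree decomposition; so some bag has ≥ 4 vertices and tw(G) ≥ 3. Hence tw(G) = 3 exactly.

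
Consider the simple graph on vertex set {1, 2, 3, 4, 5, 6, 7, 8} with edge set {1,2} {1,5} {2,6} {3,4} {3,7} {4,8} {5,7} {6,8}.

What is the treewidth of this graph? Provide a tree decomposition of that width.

Each bag holds 3 vertices, so the decomposition has width 2, which upper-bounds the treewidth. For the lower bound, G contains the cycle 6–2–1–5–7–3–4–8–6, so G is not a forest; only forests have treewidth ≤ 1, hence tw(G) ≥ 2. The upper and lower bounds meet at 2, so that is the treewidth.

Treewidth 2.
Bags: B1 = {1, 2, 6}  B2 = {1, 5, 6}  B3 = {5, 6, 7}  B4 = {3, 6, 7}  B5 = {3, 4, 6}  B6 = {4, 6, 8}
Tree: B1–B2, B2–B3, B3–B4, B4–B5, B5–B6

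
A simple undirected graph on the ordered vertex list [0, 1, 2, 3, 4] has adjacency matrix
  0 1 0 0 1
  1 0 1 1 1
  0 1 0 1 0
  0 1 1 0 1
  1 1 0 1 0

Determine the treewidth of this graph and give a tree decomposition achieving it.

Treewidth 2.
One optimal decomposition is:
Bags: B1 = {0, 1, 4}  B2 = {1, 3, 4}  B3 = {1, 2, 3}
Tree: B1–B2, B2–B3

Every bag has size at most 3, so the width is 3 − 1 = 2 and tw(G) ≤ 2. On the other hand G contains the 3-clique {0, 1, 4}. A clique must lie in a single bag of any decomposition, so no decomposition can have width below 2. Hence tw(G) = 2 exactly.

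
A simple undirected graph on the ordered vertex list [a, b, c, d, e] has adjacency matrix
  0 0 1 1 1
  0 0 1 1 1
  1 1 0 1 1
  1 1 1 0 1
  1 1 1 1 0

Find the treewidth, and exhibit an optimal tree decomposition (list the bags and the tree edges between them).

Treewidth 3.
One optimal decomposition is:
Bags: B1 = {a, c, d, e}  B2 = {b, c, d, e}
Tree: B1–B2

Every bag has size at most 4, so the width is 4 − 1 = 3 and tw(G) ≤ 3. For the lower bound, the 4 vertices {a, c, d, e} are pairwise adjacent, and any tree decomposition puts a clique entirely inside one bag — forcing width ≥ 3. The upper and lower bounds meet at 3, so that is the treewidth.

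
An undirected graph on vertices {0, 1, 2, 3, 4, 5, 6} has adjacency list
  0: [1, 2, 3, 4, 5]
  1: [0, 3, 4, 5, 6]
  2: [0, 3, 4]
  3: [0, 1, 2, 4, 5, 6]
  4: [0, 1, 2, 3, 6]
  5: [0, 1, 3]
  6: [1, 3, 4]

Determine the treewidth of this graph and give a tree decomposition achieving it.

Every bag has size at most 4, so the width is 4 − 1 = 3 and tw(G) ≤ 3. For the lower bound, the 4 vertices {0, 1, 3, 4} are pairwise adjacent, and any tree decomposition puts a clique entirely inside one bag — forcing width ≥ 3. The upper and lower bounds meet at 3, so that is the treewidth.

Treewidth 3.
One such decomposition:
Bags: B1 = {0, 1, 3, 4}  B2 = {0, 2, 3, 4}  B3 = {1, 3, 4, 6}  B4 = {0, 1, 3, 5}
Tree: B1–B2, B1–B3, B1–B4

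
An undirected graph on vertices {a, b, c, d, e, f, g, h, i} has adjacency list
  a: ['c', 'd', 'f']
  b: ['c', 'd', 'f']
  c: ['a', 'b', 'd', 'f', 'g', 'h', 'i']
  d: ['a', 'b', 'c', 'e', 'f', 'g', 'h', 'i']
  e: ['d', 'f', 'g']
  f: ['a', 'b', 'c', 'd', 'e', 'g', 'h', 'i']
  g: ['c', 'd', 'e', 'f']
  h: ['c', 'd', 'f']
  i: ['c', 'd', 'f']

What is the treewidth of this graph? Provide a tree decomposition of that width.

The largest bag has 4 vertices, giving width 3; this decomposition certifies tw(G) ≤ 3. Conversely, {d, e, f, g} is a clique of size 4, and the vertices of any clique must share a bag in every tree decomposition; so some bag has ≥ 4 vertices and tw(G) ≥ 3. The upper and lower bounds meet at 3, so that is the treewidth.

Treewidth 3.
Bags: B1 = {c, d, f, g}  B2 = {c, d, f, h}  B3 = {a, c, d, f}  B4 = {d, e, f, g}  B5 = {c, d, f, i}  B6 = {b, c, d, f}
Tree: B1–B2, B2–B3, B1–B4, B3–B5, B3–B6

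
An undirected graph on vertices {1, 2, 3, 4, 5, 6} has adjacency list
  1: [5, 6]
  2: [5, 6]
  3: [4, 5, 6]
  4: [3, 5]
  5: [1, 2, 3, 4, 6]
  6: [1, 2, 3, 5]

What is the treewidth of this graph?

2

A width-2 tree decomposition is:
Bags: B1 = {3, 5, 6}  B2 = {2, 5, 6}  B3 = {3, 4, 5}  B4 = {1, 5, 6}
Tree: B1–B2, B1–B3, B2–B4
Every bag has size at most 3, so the width is 3 − 1 = 2 and tw(G) ≤ 2. On the other hand G contains the 3-clique {3, 4, 5}. A clique must lie in a single bag of any decomposition, so no decomposition can have width below 2. Therefore the treewidth is 2.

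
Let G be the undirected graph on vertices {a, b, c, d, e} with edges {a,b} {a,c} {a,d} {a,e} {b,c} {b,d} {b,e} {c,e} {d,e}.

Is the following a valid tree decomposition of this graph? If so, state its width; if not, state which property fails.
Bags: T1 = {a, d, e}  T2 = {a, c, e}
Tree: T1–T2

A tree decomposition must satisfy three properties: every vertex lies in some bag; for every edge, both endpoints lie together in some bag; and for every vertex, the bags containing it form a connected subtree. Here vertex b appears in no bag, so the decomposition is invalid.

No — vertex b appears in no bag.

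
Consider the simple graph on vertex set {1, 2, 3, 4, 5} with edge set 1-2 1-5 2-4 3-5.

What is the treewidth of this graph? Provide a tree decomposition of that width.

Every bag has size at most 2, so the width is 2 − 1 = 1 and tw(G) ≤ 1. G has an edge, so its treewidth is at least 1. The upper and lower bounds meet at 1, so that is the treewidth.

Treewidth 1.
Bags: B1 = {3, 5}  B2 = {1, 5}  B3 = {1, 2}  B4 = {2, 4}
Tree: B1–B2, B2–B3, B3–B4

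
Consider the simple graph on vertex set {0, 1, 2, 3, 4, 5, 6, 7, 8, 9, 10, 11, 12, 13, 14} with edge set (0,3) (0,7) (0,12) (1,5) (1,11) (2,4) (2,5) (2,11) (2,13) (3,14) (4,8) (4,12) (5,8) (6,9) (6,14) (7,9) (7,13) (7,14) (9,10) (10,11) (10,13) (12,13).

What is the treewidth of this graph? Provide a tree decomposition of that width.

Treewidth 3.
One optimal decomposition is:
Bags: B1 = {0, 3, 6, 14}  B2 = {0, 6, 7, 14}  B3 = {0, 6, 7, 9}  B4 = {0, 7, 9, 12}  B5 = {7, 9, 12, 13}  B6 = {9, 10, 12, 13}  B7 = {4, 10, 12, 13}  B8 = {2, 4, 10, 13}  B9 = {2, 4, 10, 11}  B10 = {2, 4, 8, 11}  B11 = {2, 5, 8, 11}  B12 = {1, 5, 8, 11}
Tree: B1–B2, B2–B3, B3–B4, B4–B5, B5–B6, B6–B7, B7–B8, B8–B9, B9–B10, B10–B11, B11–B12

The largest bag has 4 vertices, giving width 3; this decomposition certifies tw(G) ≤ 3. For the lower bound: the 4 vertex sets {3,6,14}, {0}, {7}, {9,10,12,13} are disjoint, each induces a connected subgraph, and every pair is joined by at least one edge of G. Contracting each set to a single vertex therefore yields K_{4} as a minor, and since treewidth is minor-monotone, tw(G) ≥ tw(K_{4}) = 3. Therefore the treewidth is 3.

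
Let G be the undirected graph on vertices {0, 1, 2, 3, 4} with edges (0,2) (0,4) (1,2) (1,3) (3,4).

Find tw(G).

A width-2 tree decomposition is:
Bags: B1 = {1, 3, 4}  B2 = {1, 2, 4}  B3 = {0, 2, 4}
Tree: B1–B2, B2–B3
Each bag holds 3 vertices, so the decomposition has width 2, which upper-bounds the treewidth. For the lower bound, G contains the cycle 4–3–1–2–0–4, so G is not a forest; only forests have treewidth ≤ 1, hence tw(G) ≥ 2. Combining the bounds, tw(G) = 2.

2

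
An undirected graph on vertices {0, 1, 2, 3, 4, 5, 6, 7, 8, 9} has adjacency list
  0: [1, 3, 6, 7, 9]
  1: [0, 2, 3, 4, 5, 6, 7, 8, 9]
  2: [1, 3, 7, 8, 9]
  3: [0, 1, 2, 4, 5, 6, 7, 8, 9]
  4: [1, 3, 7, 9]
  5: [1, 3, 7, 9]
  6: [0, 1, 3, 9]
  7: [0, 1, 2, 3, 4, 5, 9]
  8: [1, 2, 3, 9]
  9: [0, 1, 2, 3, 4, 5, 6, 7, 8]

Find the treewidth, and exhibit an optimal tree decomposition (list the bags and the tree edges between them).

The largest bag has 5 vertices, giving width 4; this decomposition certifies tw(G) ≤ 4. On the other hand G contains the 5-clique {1, 2, 3, 8, 9}. A clique must lie in a single bag of any decomposition, so no decomposition can have width below 4. Hence tw(G) = 4 exactly.

Treewidth 4.
One such decomposition:
Bags: B1 = {0, 1, 3, 7, 9}  B2 = {1, 3, 4, 7, 9}  B3 = {0, 1, 3, 6, 9}  B4 = {1, 2, 3, 7, 9}  B5 = {1, 3, 5, 7, 9}  B6 = {1, 2, 3, 8, 9}
Tree: B1–B2, B1–B3, B2–B4, B4–B5, B4–B6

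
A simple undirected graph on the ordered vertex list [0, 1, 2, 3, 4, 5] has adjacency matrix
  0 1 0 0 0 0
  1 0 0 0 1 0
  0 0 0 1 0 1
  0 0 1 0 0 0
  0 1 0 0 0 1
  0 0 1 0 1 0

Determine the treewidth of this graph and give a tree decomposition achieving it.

Each bag holds 2 vertices, so the decomposition has width 1, which upper-bounds the treewidth. G has an edge, so its treewidth is at least 1. Therefore the treewidth is 1.

Treewidth 1.
One such decomposition:
Bags: B1 = {0, 1}  B2 = {1, 4}  B3 = {4, 5}  B4 = {2, 5}  B5 = {2, 3}
Tree: B1–B2, B2–B3, B3–B4, B4–B5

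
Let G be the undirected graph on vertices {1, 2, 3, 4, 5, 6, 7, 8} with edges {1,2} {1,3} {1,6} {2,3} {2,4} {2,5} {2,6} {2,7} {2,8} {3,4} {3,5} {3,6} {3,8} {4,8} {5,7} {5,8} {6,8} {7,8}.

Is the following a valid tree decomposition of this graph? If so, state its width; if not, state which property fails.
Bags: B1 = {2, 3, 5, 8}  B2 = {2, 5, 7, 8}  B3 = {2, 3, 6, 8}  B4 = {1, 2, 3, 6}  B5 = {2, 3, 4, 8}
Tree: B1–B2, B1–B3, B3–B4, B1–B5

Checking the three conditions: (i) the bags cover all of {1, 2, 3, 4, 5, 6, 7, 8}; (ii) for each edge, some bag contains both endpoints; (iii) the bags containing any fixed vertex form a subtree. All hold, so the decomposition is valid with width 4 − 1 = 3.

Yes; width 3.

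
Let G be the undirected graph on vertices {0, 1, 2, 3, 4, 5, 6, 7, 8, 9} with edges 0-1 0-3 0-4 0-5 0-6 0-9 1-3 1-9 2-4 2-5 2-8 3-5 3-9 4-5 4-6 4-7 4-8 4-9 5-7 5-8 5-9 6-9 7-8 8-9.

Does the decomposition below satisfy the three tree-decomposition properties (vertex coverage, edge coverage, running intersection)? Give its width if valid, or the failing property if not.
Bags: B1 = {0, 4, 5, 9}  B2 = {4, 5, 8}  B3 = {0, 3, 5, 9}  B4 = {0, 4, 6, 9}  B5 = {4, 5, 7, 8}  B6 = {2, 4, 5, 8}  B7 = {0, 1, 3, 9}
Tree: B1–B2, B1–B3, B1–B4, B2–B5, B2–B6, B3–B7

No — edge (9,8) lies in no bag.

A tree decomposition must satisfy three properties: every vertex lies in some bag; for every edge, both endpoints lie together in some bag; and for every vertex, the bags containing it form a connected subtree. Here edge (9,8) lies in no bag, so the decomposition is invalid.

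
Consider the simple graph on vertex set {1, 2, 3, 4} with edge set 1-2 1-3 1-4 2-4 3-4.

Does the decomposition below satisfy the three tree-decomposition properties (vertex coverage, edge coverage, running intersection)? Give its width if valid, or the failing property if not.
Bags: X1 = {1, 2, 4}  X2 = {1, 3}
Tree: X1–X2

A tree decomposition must satisfy three properties: every vertex lies in some bag; for every edge, both endpoints lie together in some bag; and for every vertex, the bags containing it form a connected subtree. Here edge (4,3) lies in no bag, so the decomposition is invalid.

No — edge (4,3) lies in no bag.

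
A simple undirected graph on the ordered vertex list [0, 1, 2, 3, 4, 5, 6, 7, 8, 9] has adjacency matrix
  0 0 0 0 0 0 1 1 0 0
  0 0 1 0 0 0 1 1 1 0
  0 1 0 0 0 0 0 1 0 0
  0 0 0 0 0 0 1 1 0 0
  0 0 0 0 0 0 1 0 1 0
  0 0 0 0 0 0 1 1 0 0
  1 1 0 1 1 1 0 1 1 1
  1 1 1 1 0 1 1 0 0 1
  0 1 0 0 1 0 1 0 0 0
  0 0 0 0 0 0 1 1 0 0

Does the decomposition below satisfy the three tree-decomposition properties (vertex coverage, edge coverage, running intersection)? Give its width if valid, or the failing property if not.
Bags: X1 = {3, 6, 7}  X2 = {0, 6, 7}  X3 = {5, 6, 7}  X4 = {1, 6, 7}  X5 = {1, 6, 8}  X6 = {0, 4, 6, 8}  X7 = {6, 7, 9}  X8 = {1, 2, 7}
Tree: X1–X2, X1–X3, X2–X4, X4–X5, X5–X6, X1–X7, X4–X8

A tree decomposition must satisfy three properties: every vertex lies in some bag; for every edge, both endpoints lie together in some bag; and for every vertex, the bags containing it form a connected subtree. Here bags containing vertex 0 are not connected in the tree, so the decomposition is invalid.

No — bags containing vertex 0 are not connected in the tree.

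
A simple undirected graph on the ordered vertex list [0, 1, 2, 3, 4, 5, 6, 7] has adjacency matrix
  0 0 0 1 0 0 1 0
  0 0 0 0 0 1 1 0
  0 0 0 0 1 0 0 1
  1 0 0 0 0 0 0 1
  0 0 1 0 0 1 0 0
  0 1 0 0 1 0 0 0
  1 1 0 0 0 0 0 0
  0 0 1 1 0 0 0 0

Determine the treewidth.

A width-2 tree decomposition is:
Bags: B1 = {0, 3, 7}  B2 = {0, 2, 7}  B3 = {0, 2, 4}  B4 = {0, 4, 5}  B5 = {0, 1, 5}  B6 = {0, 1, 6}
Tree: B1–B2, B2–B3, B3–B4, B4–B5, B5–B6
Each bag holds 3 vertices, so the decomposition has width 2, which upper-bounds the treewidth. Since 0–3–7–2–4–5–1–6–0 is a cycle in G, G is not acyclic. Forests are exactly the graphs of treewidth ≤ 1, so tw(G) ≥ 2. Combining the bounds, tw(G) = 2.

2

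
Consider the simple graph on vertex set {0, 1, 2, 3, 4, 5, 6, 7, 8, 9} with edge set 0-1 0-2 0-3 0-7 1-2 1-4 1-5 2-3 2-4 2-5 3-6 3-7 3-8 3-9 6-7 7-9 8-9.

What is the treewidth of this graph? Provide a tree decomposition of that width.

Treewidth 2.
Bags: B1 = {3, 8, 9}  B2 = {3, 7, 9}  B3 = {0, 3, 7}  B4 = {0, 2, 3}  B5 = {0, 1, 2}  B6 = {1, 2, 4}  B7 = {3, 6, 7}  B8 = {1, 2, 5}
Tree: B1–B2, B2–B3, B3–B4, B4–B5, B5–B6, B2–B7, B6–B8

The largest bag has 3 vertices, giving width 2; this decomposition certifies tw(G) ≤ 2. Conversely, {0, 1, 2} is a clique of size 3, and the vertices of any clique must share a bag in every tree decomposition; so some bag has ≥ 3 vertices and tw(G) ≥ 2. Therefore the treewidth is 2.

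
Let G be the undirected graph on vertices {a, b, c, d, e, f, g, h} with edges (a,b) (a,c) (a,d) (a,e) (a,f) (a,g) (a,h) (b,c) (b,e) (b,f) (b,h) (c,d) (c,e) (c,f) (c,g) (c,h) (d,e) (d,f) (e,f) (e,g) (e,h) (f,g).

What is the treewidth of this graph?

A width-4 tree decomposition is:
Bags: B1 = {a, b, c, e, f}  B2 = {a, c, d, e, f}  B3 = {a, c, e, f, g}  B4 = {a, b, c, e, h}
Tree: B1–B2, B1–B3, B1–B4
Every bag has size at most 5, so the width is 5 − 1 = 4 and tw(G) ≤ 4. For the lower bound, the 5 vertices {a, b, c, e, h} are pairwise adjacent, and any tree decomposition puts a clique entirely inside one bag — forcing width ≥ 4. The upper and lower bounds meet at 4, so that is the treewidth.

4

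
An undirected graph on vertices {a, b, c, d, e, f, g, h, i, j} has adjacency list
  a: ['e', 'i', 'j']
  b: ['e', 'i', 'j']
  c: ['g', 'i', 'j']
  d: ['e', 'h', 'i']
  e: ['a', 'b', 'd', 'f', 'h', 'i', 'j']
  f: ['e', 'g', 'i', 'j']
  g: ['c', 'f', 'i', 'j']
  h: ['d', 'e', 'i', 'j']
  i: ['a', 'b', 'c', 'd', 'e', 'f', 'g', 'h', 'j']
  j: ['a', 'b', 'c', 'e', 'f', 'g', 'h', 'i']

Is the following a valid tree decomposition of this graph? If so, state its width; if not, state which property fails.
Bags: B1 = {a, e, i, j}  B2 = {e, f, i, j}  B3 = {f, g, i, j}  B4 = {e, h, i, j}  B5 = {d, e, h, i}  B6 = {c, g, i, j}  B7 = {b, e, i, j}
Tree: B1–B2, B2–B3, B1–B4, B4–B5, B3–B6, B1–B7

Every vertex of G appears in some bag (union = {a, b, c, d, e, f, g, h, i, j}); every edge is covered by a bag; and for each vertex v the set of bags containing v is connected in the bag tree. The decomposition is therefore valid. The largest bag has 4 vertices, so the width is 3.

Yes; width 3.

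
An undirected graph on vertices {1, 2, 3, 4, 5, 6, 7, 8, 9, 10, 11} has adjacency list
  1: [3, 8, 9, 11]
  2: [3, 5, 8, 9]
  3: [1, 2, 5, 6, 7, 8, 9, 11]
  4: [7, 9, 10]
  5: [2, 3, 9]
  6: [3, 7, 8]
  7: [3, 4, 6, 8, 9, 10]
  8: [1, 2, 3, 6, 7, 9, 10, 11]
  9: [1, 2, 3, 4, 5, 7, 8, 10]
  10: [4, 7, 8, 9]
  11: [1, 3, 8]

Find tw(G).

3

A width-3 tree decomposition is:
Bags: B1 = {3, 7, 8, 9}  B2 = {1, 3, 8, 9}  B3 = {3, 6, 7, 8}  B4 = {2, 3, 8, 9}  B5 = {7, 8, 9, 10}  B6 = {1, 3, 8, 11}  B7 = {4, 7, 9, 10}  B8 = {2, 3, 5, 9}
Tree: B1–B2, B1–B3, B2–B4, B1–B5, B2–B6, B5–B7, B4–B8
Each bag holds 4 vertices, so the decomposition has width 3, which upper-bounds the treewidth. For the lower bound, the 4 vertices {7, 8, 9, 10} are pairwise adjacent, and any tree decomposition puts a clique entirely inside one bag — forcing width ≥ 3. Hence tw(G) = 3 exactly.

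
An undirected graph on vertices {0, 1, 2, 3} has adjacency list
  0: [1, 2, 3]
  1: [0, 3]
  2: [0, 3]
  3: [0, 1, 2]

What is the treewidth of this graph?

2

A width-2 tree decomposition is:
Bags: B1 = {0, 2, 3}  B2 = {0, 1, 3}
Tree: B1–B2
The largest bag has 3 vertices, giving width 2; this decomposition certifies tw(G) ≤ 2. Conversely, {0, 1, 3} is a clique of size 3, and the vertices of any clique must share a bag in every tree decomposition; so some bag has ≥ 3 vertices and tw(G) ≥ 2. Therefore the treewidth is 2.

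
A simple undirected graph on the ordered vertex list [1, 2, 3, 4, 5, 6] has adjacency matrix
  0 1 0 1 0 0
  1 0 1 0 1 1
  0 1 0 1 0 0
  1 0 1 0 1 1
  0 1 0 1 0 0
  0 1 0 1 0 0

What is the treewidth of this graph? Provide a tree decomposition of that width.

The largest bag has 3 vertices, giving width 2; this decomposition certifies tw(G) ≤ 2. For the lower bound, G contains the cycle 2–5–4–1–2, so G is not a forest; only forests have treewidth ≤ 1, hence tw(G) ≥ 2. Combining the bounds, tw(G) = 2.

Treewidth 2.
Bags: B1 = {2, 4, 5}  B2 = {1, 2, 4}  B3 = {2, 4, 6}  B4 = {2, 3, 4}
Tree: B1–B2, B2–B3, B3–B4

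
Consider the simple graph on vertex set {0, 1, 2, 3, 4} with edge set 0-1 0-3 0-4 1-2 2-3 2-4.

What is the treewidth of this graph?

A width-2 tree decomposition is:
Bags: B1 = {0, 2, 4}  B2 = {0, 2, 3}  B3 = {0, 1, 2}
Tree: B1–B2, B2–B3
Every bag has size at most 3, so the width is 3 − 1 = 2 and tw(G) ≤ 2. The edges 2–4–0–3–2 form a cycle, so G is not a tree and its treewidth is at least 2. The upper and lower bounds meet at 2, so that is the treewidth.

2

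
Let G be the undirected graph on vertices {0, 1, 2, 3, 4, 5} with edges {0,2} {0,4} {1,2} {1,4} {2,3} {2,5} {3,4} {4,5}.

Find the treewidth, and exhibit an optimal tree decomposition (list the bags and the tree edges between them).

Each bag holds 3 vertices, so the decomposition has width 2, which upper-bounds the treewidth. Since 2–3–4–1–2 is a cycle in G, G is not acyclic. Forests are exactly the graphs of treewidth ≤ 1, so tw(G) ≥ 2. Therefore the treewidth is 2.

Treewidth 2.
Bags: B1 = {2, 3, 4}  B2 = {1, 2, 4}  B3 = {0, 2, 4}  B4 = {2, 4, 5}
Tree: B1–B2, B2–B3, B3–B4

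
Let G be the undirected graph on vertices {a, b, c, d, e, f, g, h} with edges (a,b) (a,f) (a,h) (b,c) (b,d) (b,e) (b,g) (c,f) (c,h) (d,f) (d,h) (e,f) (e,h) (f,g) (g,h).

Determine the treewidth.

3

A width-3 tree decomposition is:
Bags: B1 = {a, b, f, h}  B2 = {b, f, g, h}  B3 = {b, c, f, h}  B4 = {b, e, f, h}  B5 = {b, d, f, h}
Tree: B1–B2, B2–B3, B3–B4, B4–B5
Each bag holds 4 vertices, so the decomposition has width 3, which upper-bounds the treewidth. For the lower bound: the 4 vertex sets {a,b}, {f,g}, {h}, {c} are disjoint, each induces a connected subgraph, and every pair is joined by at least one edge of G. Contracting each set to a single vertex therefore yields K_{4} as a minor, and since treewidth is minor-monotone, tw(G) ≥ tw(K_{4}) = 3. The upper and lower bounds meet at 3, so that is the treewidth.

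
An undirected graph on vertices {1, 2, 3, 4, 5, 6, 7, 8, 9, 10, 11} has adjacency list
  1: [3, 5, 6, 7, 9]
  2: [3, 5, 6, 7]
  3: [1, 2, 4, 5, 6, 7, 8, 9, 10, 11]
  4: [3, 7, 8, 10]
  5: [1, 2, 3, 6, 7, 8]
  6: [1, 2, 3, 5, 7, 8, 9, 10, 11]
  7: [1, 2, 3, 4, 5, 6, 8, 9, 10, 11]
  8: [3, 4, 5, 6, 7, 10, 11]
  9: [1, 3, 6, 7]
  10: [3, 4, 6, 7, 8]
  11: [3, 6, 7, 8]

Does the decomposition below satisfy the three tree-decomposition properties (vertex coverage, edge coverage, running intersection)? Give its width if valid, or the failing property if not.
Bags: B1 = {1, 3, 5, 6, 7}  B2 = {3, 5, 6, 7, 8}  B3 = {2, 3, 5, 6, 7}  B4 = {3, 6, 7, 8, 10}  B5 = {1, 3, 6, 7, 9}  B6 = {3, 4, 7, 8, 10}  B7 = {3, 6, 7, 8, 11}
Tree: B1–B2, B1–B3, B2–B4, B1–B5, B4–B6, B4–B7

Yes; width 4.

Every vertex of G appears in some bag (union = {1, 2, 3, 4, 5, 6, 7, 8, 9, 10, 11}); every edge is covered by a bag; and for each vertex v the set of bags containing v is connected in the bag tree. The decomposition is therefore valid. The largest bag has 5 vertices, so the width is 4.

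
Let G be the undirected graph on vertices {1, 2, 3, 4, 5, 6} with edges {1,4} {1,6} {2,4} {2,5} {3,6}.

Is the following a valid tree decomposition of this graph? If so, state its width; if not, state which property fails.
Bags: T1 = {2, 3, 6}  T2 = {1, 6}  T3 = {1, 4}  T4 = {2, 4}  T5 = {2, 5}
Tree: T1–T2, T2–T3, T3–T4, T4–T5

A tree decomposition must satisfy three properties: every vertex lies in some bag; for every edge, both endpoints lie together in some bag; and for every vertex, the bags containing it form a connected subtree. Here bags containing vertex 2 are not connected in the tree, so the decomposition is invalid.

No — bags containing vertex 2 are not connected in the tree.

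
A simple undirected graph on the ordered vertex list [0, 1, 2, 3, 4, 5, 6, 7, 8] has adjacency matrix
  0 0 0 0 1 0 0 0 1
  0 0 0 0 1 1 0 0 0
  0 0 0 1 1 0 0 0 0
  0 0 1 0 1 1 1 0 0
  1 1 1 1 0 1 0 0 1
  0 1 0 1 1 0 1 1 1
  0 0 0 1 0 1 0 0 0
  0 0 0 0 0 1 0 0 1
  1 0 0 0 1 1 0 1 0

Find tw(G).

A width-2 tree decomposition is:
Bags: B1 = {4, 5, 8}  B2 = {1, 4, 5}  B3 = {3, 4, 5}  B4 = {0, 4, 8}  B5 = {3, 5, 6}  B6 = {5, 7, 8}  B7 = {2, 3, 4}
Tree: B1–B2, B1–B3, B1–B4, B3–B5, B1–B6, B3–B7
Every bag has size at most 3, so the width is 3 − 1 = 2 and tw(G) ≤ 2. Conversely, {0, 4, 8} is a clique of size 3, and the vertices of any clique must share a bag in every tree decomposition; so some bag has ≥ 3 vertices and tw(G) ≥ 2. Therefore the treewidth is 2.

2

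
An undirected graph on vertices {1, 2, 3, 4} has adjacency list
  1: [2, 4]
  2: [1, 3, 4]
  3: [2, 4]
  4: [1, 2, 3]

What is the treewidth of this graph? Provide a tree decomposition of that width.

Each bag holds 3 vertices, so the decomposition has width 2, which upper-bounds the treewidth. On the other hand G contains the 3-clique {1, 2, 4}. A clique must lie in a single bag of any decomposition, so no decomposition can have width below 2. Combining the bounds, tw(G) = 2.

Treewidth 2.
Bags: B1 = {1, 2, 4}  B2 = {2, 3, 4}
Tree: B1–B2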